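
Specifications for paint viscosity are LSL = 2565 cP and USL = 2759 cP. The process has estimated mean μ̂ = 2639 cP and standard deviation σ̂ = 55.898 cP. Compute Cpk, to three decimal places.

0.441

Cpu = (USL − μ̂) / (3σ̂) = (2759 − 2639) / (3 × 55.898) = 0.7156; Cpl = (μ̂ − LSL) / (3σ̂) = (2639 − 2565) / (3 × 55.898) = 0.4413; Cpk = min(Cpu, Cpl) = 0.4413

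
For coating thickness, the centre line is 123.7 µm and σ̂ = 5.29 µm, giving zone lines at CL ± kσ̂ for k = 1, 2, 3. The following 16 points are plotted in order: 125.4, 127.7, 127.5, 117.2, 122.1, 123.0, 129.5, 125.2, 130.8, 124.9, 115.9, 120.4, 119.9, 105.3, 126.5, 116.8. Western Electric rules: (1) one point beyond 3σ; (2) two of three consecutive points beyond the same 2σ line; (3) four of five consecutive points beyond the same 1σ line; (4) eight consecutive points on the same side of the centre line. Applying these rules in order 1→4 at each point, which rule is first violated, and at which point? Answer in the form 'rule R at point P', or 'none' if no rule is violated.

rule 1 at point 14

Zone of each point (C = within 1σ̂, B = 1σ̂–2σ̂, A = 2σ̂–3σ̂, * = beyond 3σ̂; sign = side of CL): 1:+C, 2:+C, 3:+C, 4:-B, 5:-C, 6:-C, 7:+B, 8:+C, 9:+B, 10:+C, 11:-B, 12:-C, 13:-C, 14:-*, 15:+C, 16:-B
Rule 1 (one point beyond the 3σ limits) is satisfied at point 14.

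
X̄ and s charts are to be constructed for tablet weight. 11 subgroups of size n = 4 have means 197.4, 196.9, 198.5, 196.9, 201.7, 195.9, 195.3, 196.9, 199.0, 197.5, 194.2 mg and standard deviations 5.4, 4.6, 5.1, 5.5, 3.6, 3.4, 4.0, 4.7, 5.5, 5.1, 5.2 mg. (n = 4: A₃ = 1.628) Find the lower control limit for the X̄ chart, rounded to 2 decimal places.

189.58

X̄̄ = (197.4 + 196.9 + 198.5 + 196.9 + 201.7 + 195.9 + 195.3 + 196.9 + 199.0 + 197.5 + 194.2) / 11 = 197.2909
s̄ = (5.4 + 4.6 + 5.1 + 5.5 + 3.6 + 3.4 + 4.0 + 4.7 + 5.5 + 5.1 + 5.2) / 11 = 4.7364
LCL = X̄̄ − A₃·s̄ = 197.2909 − 1.628 × 4.7364 = 189.5801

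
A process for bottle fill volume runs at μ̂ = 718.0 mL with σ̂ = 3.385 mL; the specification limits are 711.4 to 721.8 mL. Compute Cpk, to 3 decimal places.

0.374

Cpu = (USL − μ̂) / (3σ̂) = (721.8 − 718.0) / (3 × 3.385) = 0.3742; Cpl = (μ̂ − LSL) / (3σ̂) = (718.0 − 711.4) / (3 × 3.385) = 0.6499; Cpk = min(Cpu, Cpl) = 0.3742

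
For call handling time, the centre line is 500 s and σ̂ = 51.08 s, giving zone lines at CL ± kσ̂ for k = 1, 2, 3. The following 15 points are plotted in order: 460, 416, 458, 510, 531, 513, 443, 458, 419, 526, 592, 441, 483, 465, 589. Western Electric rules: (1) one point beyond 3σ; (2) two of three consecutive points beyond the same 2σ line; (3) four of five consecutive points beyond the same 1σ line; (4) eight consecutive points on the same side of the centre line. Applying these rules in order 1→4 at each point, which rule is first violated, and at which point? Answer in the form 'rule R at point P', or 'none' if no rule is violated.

Zone of each point (C = within 1σ̂, B = 1σ̂–2σ̂, A = 2σ̂–3σ̂, * = beyond 3σ̂; sign = side of CL): 1:-C, 2:-B, 3:-C, 4:+C, 5:+C, 6:+C, 7:-B, 8:-C, 9:-B, 10:+C, 11:+B, 12:-B, 13:-C, 14:-C, 15:+B
No rule fires across all 15 points.

none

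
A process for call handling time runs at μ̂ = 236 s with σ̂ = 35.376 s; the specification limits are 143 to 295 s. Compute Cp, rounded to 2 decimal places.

Cp = (USL − LSL) / (6σ̂) = (295 − 143) / (6 × 35.376) = 152.0000 / 212.2560 = 0.7161

0.72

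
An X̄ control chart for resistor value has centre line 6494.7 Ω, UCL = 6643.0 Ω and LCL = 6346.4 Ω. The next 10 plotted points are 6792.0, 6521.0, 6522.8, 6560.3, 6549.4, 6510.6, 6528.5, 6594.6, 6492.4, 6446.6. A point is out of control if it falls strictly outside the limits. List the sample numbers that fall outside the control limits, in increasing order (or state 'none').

Compare each point to [6346.4, 6643.0]: sample 1 = 6792.0 > UCL.

1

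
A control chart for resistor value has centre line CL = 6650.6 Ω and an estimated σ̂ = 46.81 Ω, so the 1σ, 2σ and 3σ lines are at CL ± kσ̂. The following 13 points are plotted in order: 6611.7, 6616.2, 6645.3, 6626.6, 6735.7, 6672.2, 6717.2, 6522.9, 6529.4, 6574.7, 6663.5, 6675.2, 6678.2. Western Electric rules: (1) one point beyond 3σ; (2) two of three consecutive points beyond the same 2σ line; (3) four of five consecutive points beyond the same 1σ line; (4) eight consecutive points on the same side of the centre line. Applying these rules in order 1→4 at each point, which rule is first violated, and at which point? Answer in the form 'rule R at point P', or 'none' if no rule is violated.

Zone of each point (C = within 1σ̂, B = 1σ̂–2σ̂, A = 2σ̂–3σ̂, * = beyond 3σ̂; sign = side of CL): 1:-C, 2:-C, 3:-C, 4:-C, 5:+B, 6:+C, 7:+B, 8:-A, 9:-A, 10:-B, 11:+C, 12:+C, 13:+C
Rule 2 (two of three consecutive points beyond the same 2σ limit) is satisfied at point 9.

rule 2 at point 9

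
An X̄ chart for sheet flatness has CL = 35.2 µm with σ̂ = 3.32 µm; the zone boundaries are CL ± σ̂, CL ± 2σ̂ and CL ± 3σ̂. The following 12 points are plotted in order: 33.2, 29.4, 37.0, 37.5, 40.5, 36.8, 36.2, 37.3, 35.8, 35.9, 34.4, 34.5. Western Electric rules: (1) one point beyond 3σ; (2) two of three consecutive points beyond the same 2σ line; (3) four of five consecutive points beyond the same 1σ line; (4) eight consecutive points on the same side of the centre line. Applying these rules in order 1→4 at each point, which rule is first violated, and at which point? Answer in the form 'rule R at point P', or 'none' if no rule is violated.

Zone of each point (C = within 1σ̂, B = 1σ̂–2σ̂, A = 2σ̂–3σ̂, * = beyond 3σ̂; sign = side of CL): 1:-C, 2:-B, 3:+C, 4:+C, 5:+B, 6:+C, 7:+C, 8:+C, 9:+C, 10:+C, 11:-C, 12:-C
Rule 4 (eight consecutive points on the same side of the centre line) is satisfied at point 10.

rule 4 at point 10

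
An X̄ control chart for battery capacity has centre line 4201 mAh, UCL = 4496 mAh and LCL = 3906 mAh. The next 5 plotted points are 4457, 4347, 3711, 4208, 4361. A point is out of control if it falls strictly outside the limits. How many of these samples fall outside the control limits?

1

Compare each point to [3906, 4496]: sample 3 = 3711 < LCL.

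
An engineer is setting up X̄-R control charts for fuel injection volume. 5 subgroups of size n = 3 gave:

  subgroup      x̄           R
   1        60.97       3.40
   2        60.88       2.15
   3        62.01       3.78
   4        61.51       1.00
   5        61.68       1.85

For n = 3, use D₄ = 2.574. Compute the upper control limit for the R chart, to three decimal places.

6.270

R̄ = (3.40 + 2.15 + 3.78 + 1.00 + 1.85) / 5 = 12.1800 / 5 = 2.4360
UCL_R = D₄·R̄ = 2.574 × 2.4360 = 6.2703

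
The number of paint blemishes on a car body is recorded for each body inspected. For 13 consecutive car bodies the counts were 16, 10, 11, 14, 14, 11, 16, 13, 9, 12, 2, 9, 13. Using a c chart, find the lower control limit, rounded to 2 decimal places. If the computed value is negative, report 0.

c̄ = (16 + 10 + 11 + 14 + 14 + 11 + 16 + 13 + 9 + 12 + 2 + 9 + 13) / 13 = 150 / 13 = 11.5385
LCL = c̄ − 3√c̄ = 11.5385 − 3 × 3.3968 = 1.3480

1.35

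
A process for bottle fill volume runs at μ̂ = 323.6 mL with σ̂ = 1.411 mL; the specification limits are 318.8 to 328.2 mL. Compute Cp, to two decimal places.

Cp = (USL − LSL) / (6σ̂) = (328.2 − 318.8) / (6 × 1.411) = 9.4000 / 8.4660 = 1.1103

1.11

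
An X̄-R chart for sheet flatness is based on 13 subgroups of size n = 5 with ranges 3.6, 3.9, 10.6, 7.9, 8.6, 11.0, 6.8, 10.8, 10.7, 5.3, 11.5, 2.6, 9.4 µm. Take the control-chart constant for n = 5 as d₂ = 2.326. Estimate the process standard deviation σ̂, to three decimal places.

R̄ = (3.6 + 3.9 + 10.6 + 7.9 + 8.6 + 11.0 + 6.8 + 10.8 + 10.7 + 5.3 + 11.5 + 2.6 + 9.4) / 13 = 7.9000
σ̂ = R̄ / d₂ = 7.9000 / 2.326 = 3.3964

3.396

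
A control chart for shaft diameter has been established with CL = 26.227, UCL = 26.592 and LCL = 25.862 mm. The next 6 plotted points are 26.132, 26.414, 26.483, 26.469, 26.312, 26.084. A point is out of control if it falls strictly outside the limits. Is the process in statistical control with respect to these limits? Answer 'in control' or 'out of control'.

in control

All 6 points lie within [25.862, 26.592].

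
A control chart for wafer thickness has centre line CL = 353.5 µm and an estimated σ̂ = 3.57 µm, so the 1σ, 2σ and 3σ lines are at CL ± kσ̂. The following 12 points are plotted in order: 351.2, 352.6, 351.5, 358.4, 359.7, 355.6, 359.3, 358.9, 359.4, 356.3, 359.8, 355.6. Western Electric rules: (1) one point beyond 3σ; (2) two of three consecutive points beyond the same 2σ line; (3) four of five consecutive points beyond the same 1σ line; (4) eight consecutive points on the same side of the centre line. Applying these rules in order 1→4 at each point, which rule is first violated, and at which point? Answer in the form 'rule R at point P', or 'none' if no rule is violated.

Zone of each point (C = within 1σ̂, B = 1σ̂–2σ̂, A = 2σ̂–3σ̂, * = beyond 3σ̂; sign = side of CL): 1:-C, 2:-C, 3:-C, 4:+B, 5:+B, 6:+C, 7:+B, 8:+B, 9:+B, 10:+C, 11:+B, 12:+C
Rule 3 (four of five consecutive points beyond the same 1σ limit) is satisfied at point 8.

rule 3 at point 8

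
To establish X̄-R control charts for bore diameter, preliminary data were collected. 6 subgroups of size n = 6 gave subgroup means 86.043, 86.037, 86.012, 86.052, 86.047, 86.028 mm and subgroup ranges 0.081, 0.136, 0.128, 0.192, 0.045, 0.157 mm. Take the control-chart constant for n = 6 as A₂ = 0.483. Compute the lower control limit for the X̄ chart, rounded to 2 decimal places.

X̄̄ = (86.043 + 86.037 + 86.012 + 86.052 + 86.047 + 86.028) / 6 = 516.2190 / 6 = 86.0365
R̄ = (0.081 + 0.136 + 0.128 + 0.192 + 0.045 + 0.157) / 6 = 0.7390 / 6 = 0.1232
LCL = X̄̄ − A₂·R̄ = 86.0365 − 0.483 × 0.1232 = 85.9770

85.98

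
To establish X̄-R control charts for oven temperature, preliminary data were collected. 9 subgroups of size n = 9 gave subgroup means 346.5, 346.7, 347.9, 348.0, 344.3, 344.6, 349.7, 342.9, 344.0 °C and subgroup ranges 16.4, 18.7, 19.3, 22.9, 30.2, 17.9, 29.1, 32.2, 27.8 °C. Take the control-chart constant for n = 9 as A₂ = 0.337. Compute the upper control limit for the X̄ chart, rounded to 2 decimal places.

X̄̄ = (346.5 + 346.7 + 347.9 + 348.0 + 344.3 + 344.6 + 349.7 + 342.9 + 344.0) / 9 = 3114.6000 / 9 = 346.0667
R̄ = (16.4 + 18.7 + 19.3 + 22.9 + 30.2 + 17.9 + 29.1 + 32.2 + 27.8) / 9 = 214.5000 / 9 = 23.8333
UCL = X̄̄ + A₂·R̄ = 346.0667 + 0.337 × 23.8333 = 354.0985

354.10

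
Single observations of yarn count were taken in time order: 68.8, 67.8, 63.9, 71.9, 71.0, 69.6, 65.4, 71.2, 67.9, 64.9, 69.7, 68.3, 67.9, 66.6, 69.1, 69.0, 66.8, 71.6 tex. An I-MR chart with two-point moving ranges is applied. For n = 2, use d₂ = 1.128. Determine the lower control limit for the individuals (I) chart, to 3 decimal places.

60.745

X̄ = (68.8 + 67.8 + 63.9 + 71.9 + 71.0 + 69.6 + 65.4 + 71.2 + 67.9 + 64.9 + 69.7 + 68.3 + 67.9 + 66.6 + 69.1 + 69.0 + 66.8 + 71.6) / 18 = 68.4111
Moving ranges: 1.0, 3.9, 8.0, 0.9, 1.4, 4.2, 5.8, 3.3, 3.0, 4.8, 1.4, 0.4, 1.3, 2.5, 0.1, 2.2, 4.8; M̄R̄ = 49.0000 / 17 = 2.8824
LCL = X̄ − 3·M̄R̄/d₂ = 68.4111 − 3 × 2.8824 / 1.128 = 60.7453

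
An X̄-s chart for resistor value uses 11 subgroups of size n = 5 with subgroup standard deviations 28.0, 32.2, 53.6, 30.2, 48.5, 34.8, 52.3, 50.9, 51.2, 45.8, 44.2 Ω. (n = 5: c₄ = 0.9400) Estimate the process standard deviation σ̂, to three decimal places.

s̄ = (28.0 + 32.2 + 53.6 + 30.2 + 48.5 + 34.8 + 52.3 + 50.9 + 51.2 + 45.8 + 44.2) / 11 = 42.8818
σ̂ = s̄ / c₄ = 42.8818 / 0.9400 = 45.6190

45.619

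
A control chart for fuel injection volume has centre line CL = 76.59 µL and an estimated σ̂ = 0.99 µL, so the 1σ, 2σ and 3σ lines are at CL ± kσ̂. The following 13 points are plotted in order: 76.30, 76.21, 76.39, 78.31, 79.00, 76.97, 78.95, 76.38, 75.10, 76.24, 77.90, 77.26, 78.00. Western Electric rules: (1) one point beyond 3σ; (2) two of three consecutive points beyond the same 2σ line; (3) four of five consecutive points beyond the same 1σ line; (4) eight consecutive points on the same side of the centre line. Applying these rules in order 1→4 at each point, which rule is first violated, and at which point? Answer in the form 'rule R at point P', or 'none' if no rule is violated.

Zone of each point (C = within 1σ̂, B = 1σ̂–2σ̂, A = 2σ̂–3σ̂, * = beyond 3σ̂; sign = side of CL): 1:-C, 2:-C, 3:-C, 4:+B, 5:+A, 6:+C, 7:+A, 8:-C, 9:-B, 10:-C, 11:+B, 12:+C, 13:+B
Rule 2 (two of three consecutive points beyond the same 2σ limit) is satisfied at point 7.

rule 2 at point 7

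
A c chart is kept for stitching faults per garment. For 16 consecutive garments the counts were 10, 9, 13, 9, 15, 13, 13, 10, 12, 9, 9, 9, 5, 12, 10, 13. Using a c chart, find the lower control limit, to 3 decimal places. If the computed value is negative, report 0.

0.880

c̄ = (10 + 9 + 13 + 9 + 15 + 13 + 13 + 10 + 12 + 9 + 9 + 9 + 5 + 12 + 10 + 13) / 16 = 171 / 16 = 10.6875
LCL = c̄ − 3√c̄ = 10.6875 − 3 × 3.2692 = 0.8800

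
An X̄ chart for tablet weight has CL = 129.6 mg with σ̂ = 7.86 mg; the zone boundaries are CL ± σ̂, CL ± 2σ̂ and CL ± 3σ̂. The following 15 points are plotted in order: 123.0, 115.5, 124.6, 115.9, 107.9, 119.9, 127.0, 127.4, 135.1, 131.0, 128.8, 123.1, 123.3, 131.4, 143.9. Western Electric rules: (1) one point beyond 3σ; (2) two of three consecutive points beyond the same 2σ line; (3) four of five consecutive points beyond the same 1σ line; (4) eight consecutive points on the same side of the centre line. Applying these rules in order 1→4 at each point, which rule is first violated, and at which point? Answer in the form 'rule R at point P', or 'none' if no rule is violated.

Zone of each point (C = within 1σ̂, B = 1σ̂–2σ̂, A = 2σ̂–3σ̂, * = beyond 3σ̂; sign = side of CL): 1:-C, 2:-B, 3:-C, 4:-B, 5:-A, 6:-B, 7:-C, 8:-C, 9:+C, 10:+C, 11:-C, 12:-C, 13:-C, 14:+C, 15:+B
Rule 3 (four of five consecutive points beyond the same 1σ limit) is satisfied at point 6.

rule 3 at point 6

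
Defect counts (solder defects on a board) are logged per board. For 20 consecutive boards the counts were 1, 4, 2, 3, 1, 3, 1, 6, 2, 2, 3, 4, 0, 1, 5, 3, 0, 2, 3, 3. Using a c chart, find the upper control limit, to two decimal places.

c̄ = (1 + 4 + 2 + 3 + 1 + 3 + 1 + 6 + 2 + 2 + 3 + 4 + 0 + 1 + 5 + 3 + 0 + 2 + 3 + 3) / 20 = 49 / 20 = 2.4500
UCL = c̄ + 3√c̄ = 2.4500 + 3 × √2.4500 = 2.4500 + 3 × 1.5652 = 7.1457

7.15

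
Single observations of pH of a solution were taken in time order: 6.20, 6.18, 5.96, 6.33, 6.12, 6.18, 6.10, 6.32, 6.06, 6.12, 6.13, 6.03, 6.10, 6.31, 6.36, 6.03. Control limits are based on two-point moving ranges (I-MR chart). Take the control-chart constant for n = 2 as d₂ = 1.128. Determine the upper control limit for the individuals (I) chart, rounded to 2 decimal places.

X̄ = (6.20 + 6.18 + 5.96 + 6.33 + 6.12 + 6.18 + 6.10 + 6.32 + 6.06 + 6.12 + 6.13 + 6.03 + 6.10 + 6.31 + 6.36 + 6.03) / 16 = 6.1581
Moving ranges: 0.02, 0.22, 0.37, 0.21, 0.06, 0.08, 0.22, 0.26, 0.06, 0.01, 0.10, 0.07, 0.21, 0.05, 0.33; M̄R̄ = 2.2700 / 15 = 0.1513
UCL = X̄ + 3·M̄R̄/d₂ = 6.1581 + 3 × 0.1513 / 1.128 = 6.5606

6.56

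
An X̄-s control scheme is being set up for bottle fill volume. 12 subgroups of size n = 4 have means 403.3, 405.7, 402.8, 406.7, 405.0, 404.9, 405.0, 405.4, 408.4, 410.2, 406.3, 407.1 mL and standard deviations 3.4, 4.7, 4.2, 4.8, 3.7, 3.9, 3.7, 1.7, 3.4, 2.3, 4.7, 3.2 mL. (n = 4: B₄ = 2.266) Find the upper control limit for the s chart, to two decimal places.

s̄ = (3.4 + 4.7 + 4.2 + 4.8 + 3.7 + 3.9 + 3.7 + 1.7 + 3.4 + 2.3 + 4.7 + 3.2) / 12 = 3.6417
UCL_s = B₄·s̄ = 2.266 × 3.6417 = 8.2520

8.25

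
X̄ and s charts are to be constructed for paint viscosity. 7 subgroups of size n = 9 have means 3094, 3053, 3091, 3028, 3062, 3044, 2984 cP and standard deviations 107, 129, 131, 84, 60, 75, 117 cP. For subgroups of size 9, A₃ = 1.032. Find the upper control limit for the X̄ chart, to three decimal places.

3154.499

X̄̄ = (3094 + 3053 + 3091 + 3028 + 3062 + 3044 + 2984) / 7 = 3050.8571
s̄ = (107 + 129 + 131 + 84 + 60 + 75 + 117) / 7 = 100.4286
UCL = X̄̄ + A₃·s̄ = 3050.8571 + 1.032 × 100.4286 = 3154.4994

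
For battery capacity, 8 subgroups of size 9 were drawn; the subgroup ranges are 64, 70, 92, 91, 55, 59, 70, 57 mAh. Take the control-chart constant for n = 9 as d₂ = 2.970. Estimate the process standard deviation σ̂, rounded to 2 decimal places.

R̄ = (64 + 70 + 92 + 91 + 55 + 59 + 70 + 57) / 8 = 69.7500
σ̂ = R̄ / d₂ = 69.7500 / 2.970 = 23.4848

23.48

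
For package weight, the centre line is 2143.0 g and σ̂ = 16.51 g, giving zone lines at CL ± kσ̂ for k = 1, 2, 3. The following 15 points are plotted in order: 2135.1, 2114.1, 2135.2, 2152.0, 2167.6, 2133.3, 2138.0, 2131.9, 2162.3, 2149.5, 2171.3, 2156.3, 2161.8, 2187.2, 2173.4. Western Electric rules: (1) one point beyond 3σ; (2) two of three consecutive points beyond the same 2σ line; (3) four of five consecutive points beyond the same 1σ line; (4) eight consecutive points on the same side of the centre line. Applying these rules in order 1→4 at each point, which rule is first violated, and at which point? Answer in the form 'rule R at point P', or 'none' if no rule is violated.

Zone of each point (C = within 1σ̂, B = 1σ̂–2σ̂, A = 2σ̂–3σ̂, * = beyond 3σ̂; sign = side of CL): 1:-C, 2:-B, 3:-C, 4:+C, 5:+B, 6:-C, 7:-C, 8:-C, 9:+B, 10:+C, 11:+B, 12:+C, 13:+B, 14:+A, 15:+B
Rule 3 (four of five consecutive points beyond the same 1σ limit) is satisfied at point 15.

rule 3 at point 15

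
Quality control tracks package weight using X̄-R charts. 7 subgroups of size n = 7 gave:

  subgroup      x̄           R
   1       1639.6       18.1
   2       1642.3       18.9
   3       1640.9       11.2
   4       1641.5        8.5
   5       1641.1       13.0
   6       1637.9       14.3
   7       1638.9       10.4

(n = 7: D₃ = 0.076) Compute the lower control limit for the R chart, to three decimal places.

R̄ = (18.1 + 18.9 + 11.2 + 8.5 + 13.0 + 14.3 + 10.4) / 7 = 94.4000 / 7 = 13.4857
LCL_R = D₃·R̄ = 0.076 × 13.4857 = 1.0249

1.025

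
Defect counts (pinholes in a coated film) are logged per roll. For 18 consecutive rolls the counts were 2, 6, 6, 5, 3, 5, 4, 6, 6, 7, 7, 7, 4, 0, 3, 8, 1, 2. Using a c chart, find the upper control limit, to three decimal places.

c̄ = (2 + 6 + 6 + 5 + 3 + 5 + 4 + 6 + 6 + 7 + 7 + 7 + 4 + 0 + 3 + 8 + 1 + 2) / 18 = 82 / 18 = 4.5556
UCL = c̄ + 3√c̄ = 4.5556 + 3 × √4.5556 = 4.5556 + 3 × 2.1344 = 10.9587

10.959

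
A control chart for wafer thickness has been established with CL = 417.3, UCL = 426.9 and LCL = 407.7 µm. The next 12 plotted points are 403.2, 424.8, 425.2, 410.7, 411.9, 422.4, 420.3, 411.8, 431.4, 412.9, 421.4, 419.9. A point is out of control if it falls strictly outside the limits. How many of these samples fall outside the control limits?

2

Compare each point to [407.7, 426.9]: sample 1 = 403.2 < LCL; sample 9 = 431.4 > UCL.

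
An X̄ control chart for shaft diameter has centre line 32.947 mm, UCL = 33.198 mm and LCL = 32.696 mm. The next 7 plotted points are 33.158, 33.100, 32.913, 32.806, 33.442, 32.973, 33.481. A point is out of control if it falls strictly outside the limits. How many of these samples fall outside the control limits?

2

Compare each point to [32.696, 33.198]: sample 5 = 33.442 > UCL; sample 7 = 33.481 > UCL.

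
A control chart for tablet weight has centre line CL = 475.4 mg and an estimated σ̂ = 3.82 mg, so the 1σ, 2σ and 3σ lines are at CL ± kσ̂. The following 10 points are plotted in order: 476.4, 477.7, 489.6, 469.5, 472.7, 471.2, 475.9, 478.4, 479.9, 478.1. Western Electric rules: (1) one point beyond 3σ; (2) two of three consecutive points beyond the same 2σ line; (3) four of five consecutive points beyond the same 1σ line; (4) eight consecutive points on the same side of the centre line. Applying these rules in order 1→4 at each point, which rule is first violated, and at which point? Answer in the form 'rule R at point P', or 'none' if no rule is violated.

Zone of each point (C = within 1σ̂, B = 1σ̂–2σ̂, A = 2σ̂–3σ̂, * = beyond 3σ̂; sign = side of CL): 1:+C, 2:+C, 3:+*, 4:-B, 5:-C, 6:-B, 7:+C, 8:+C, 9:+B, 10:+C
Rule 1 (one point beyond the 3σ limits) is satisfied at point 3.

rule 1 at point 3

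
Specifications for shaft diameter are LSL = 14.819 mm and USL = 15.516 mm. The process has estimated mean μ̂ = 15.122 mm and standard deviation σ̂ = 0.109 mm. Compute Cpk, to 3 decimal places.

Cpu = (USL − μ̂) / (3σ̂) = (15.516 − 15.122) / (3 × 0.109) = 1.2049; Cpl = (μ̂ − LSL) / (3σ̂) = (15.122 − 14.819) / (3 × 0.109) = 0.9266; Cpk = min(Cpu, Cpl) = 0.9266

0.927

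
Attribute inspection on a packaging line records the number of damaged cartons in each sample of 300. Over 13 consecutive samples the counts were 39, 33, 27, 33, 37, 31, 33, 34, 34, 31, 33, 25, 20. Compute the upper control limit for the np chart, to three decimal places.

p̄ = Σdᵢ / (k·n) = 410 / (13 × 300) = 0.10513
UCL = np̄ + 3·√(np̄(1−p̄)) = 31.5385 + 3 × √(31.5385×0.89487) = 31.5385 + 3 × 5.3125 = 47.4760

47.476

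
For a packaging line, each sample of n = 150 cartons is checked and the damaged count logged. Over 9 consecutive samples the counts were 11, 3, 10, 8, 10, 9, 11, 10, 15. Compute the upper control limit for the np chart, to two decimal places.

18.69

p̄ = Σdᵢ / (k·n) = 87 / (9 × 150) = 0.06444
UCL = np̄ + 3·√(np̄(1−p̄)) = 9.6667 + 3 × √(9.6667×0.93556) = 9.6667 + 3 × 3.0073 = 18.6885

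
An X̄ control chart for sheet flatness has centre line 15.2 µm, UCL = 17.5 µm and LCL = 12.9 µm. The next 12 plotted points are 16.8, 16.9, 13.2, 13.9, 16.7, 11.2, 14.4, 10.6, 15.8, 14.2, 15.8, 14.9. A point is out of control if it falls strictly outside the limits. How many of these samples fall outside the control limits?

Compare each point to [12.9, 17.5]: sample 6 = 11.2 < LCL; sample 8 = 10.6 < LCL.

2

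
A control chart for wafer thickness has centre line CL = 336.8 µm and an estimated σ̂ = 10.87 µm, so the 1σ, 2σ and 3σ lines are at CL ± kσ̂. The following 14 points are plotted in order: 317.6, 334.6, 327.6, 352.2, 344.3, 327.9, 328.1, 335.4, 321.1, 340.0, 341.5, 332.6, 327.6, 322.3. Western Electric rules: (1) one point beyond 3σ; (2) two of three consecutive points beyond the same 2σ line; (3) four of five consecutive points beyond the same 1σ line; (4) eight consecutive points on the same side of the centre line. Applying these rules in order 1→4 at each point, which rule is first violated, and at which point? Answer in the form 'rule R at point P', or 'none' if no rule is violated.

none

Zone of each point (C = within 1σ̂, B = 1σ̂–2σ̂, A = 2σ̂–3σ̂, * = beyond 3σ̂; sign = side of CL): 1:-B, 2:-C, 3:-C, 4:+B, 5:+C, 6:-C, 7:-C, 8:-C, 9:-B, 10:+C, 11:+C, 12:-C, 13:-C, 14:-B
No rule fires across all 14 points.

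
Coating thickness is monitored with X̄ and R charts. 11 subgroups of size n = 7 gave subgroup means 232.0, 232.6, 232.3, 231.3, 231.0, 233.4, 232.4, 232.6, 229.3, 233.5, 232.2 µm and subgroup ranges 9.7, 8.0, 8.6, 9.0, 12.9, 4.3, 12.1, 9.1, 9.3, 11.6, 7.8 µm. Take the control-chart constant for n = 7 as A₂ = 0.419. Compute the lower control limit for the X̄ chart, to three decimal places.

228.154

X̄̄ = (232.0 + 232.6 + 232.3 + 231.3 + 231.0 + 233.4 + 232.4 + 232.6 + 229.3 + 233.5 + 232.2) / 11 = 2552.6000 / 11 = 232.0545
R̄ = (9.7 + 8.0 + 8.6 + 9.0 + 12.9 + 4.3 + 12.1 + 9.1 + 9.3 + 11.6 + 7.8) / 11 = 102.4000 / 11 = 9.3091
LCL = X̄̄ − A₂·R̄ = 232.0545 − 0.419 × 9.3091 = 228.1540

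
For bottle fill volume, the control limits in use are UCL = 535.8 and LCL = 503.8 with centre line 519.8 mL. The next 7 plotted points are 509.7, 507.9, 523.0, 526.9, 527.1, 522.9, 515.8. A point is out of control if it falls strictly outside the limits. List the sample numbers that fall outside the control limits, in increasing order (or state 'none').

none

All 7 points lie within [503.8, 535.8].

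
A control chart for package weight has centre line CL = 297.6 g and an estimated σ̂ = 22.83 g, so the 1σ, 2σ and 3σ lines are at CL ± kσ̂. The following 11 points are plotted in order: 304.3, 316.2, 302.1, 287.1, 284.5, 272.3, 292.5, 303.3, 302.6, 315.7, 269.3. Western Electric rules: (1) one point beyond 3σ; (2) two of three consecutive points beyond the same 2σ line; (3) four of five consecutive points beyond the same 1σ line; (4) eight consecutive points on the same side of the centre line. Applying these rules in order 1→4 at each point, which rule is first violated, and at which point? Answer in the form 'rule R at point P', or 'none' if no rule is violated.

Zone of each point (C = within 1σ̂, B = 1σ̂–2σ̂, A = 2σ̂–3σ̂, * = beyond 3σ̂; sign = side of CL): 1:+C, 2:+C, 3:+C, 4:-C, 5:-C, 6:-B, 7:-C, 8:+C, 9:+C, 10:+C, 11:-B
No rule fires across all 11 points.

none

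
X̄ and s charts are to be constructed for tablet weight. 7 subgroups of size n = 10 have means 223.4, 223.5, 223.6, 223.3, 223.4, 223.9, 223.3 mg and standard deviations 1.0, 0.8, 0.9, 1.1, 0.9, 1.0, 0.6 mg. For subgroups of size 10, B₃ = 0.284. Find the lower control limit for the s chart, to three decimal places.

s̄ = (1.0 + 0.8 + 0.9 + 1.1 + 0.9 + 1.0 + 0.6) / 7 = 0.9000
LCL_s = B₃·s̄ = 0.284 × 0.9000 = 0.2556

0.256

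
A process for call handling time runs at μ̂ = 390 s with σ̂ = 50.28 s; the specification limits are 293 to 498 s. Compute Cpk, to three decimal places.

Cpu = (USL − μ̂) / (3σ̂) = (498 − 390) / (3 × 50.28) = 0.7160; Cpl = (μ̂ − LSL) / (3σ̂) = (390 − 293) / (3 × 50.28) = 0.6431; Cpk = min(Cpu, Cpl) = 0.6431

0.643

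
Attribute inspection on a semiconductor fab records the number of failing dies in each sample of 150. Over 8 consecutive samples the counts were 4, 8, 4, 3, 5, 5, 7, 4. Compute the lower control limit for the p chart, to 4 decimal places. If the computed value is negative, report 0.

0.0000

p̄ = Σdᵢ / (k·n) = 40 / (8 × 150) = 0.03333
LCL = p̄ − 3·√(p̄(1−p̄)/n) = 0.03333 − 3 × 0.01466 = -0.01064 → 0 (negative, so LCL = 0)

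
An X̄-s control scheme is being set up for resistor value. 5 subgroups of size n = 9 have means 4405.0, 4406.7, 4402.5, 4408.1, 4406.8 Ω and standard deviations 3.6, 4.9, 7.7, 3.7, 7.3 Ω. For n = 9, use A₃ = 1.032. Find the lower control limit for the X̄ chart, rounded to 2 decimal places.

4400.21

X̄̄ = (4405.0 + 4406.7 + 4402.5 + 4408.1 + 4406.8) / 5 = 4405.8200
s̄ = (3.6 + 4.9 + 7.7 + 3.7 + 7.3) / 5 = 5.4400
LCL = X̄̄ − A₃·s̄ = 4405.8200 − 1.032 × 5.4400 = 4400.2059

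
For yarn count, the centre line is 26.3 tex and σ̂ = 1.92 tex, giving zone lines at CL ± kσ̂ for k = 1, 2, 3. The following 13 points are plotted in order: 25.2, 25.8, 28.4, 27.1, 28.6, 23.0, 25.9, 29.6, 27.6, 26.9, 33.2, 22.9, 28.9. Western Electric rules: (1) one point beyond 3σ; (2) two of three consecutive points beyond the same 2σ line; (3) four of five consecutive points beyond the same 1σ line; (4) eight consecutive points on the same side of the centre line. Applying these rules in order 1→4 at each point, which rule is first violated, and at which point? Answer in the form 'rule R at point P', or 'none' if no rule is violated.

Zone of each point (C = within 1σ̂, B = 1σ̂–2σ̂, A = 2σ̂–3σ̂, * = beyond 3σ̂; sign = side of CL): 1:-C, 2:-C, 3:+B, 4:+C, 5:+B, 6:-B, 7:-C, 8:+B, 9:+C, 10:+C, 11:+*, 12:-B, 13:+B
Rule 1 (one point beyond the 3σ limits) is satisfied at point 11.

rule 1 at point 11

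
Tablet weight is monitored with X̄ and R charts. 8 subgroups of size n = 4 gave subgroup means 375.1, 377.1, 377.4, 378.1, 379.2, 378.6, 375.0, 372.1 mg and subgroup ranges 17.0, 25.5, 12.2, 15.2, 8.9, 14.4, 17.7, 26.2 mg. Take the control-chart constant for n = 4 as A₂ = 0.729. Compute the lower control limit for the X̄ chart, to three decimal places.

364.082

X̄̄ = (375.1 + 377.1 + 377.4 + 378.1 + 379.2 + 378.6 + 375.0 + 372.1) / 8 = 3012.6000 / 8 = 376.5750
R̄ = (17.0 + 25.5 + 12.2 + 15.2 + 8.9 + 14.4 + 17.7 + 26.2) / 8 = 137.1000 / 8 = 17.1375
LCL = X̄̄ − A₂·R̄ = 376.5750 − 0.729 × 17.1375 = 364.0818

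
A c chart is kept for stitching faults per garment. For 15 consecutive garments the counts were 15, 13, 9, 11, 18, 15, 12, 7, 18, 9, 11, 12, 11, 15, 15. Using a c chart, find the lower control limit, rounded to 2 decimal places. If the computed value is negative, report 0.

2.03

c̄ = (15 + 13 + 9 + 11 + 18 + 15 + 12 + 7 + 18 + 9 + 11 + 12 + 11 + 15 + 15) / 15 = 191 / 15 = 12.7333
LCL = c̄ − 3√c̄ = 12.7333 − 3 × 3.5684 = 2.0282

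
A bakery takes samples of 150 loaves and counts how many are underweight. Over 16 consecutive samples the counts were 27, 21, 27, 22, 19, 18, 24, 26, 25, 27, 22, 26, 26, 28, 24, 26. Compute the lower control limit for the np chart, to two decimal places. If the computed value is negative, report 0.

p̄ = Σdᵢ / (k·n) = 388 / (16 × 150) = 0.16167
LCL = np̄ − 3·√(np̄(1−p̄)) = 24.2500 − 3 × 4.5088 = 10.7235

10.72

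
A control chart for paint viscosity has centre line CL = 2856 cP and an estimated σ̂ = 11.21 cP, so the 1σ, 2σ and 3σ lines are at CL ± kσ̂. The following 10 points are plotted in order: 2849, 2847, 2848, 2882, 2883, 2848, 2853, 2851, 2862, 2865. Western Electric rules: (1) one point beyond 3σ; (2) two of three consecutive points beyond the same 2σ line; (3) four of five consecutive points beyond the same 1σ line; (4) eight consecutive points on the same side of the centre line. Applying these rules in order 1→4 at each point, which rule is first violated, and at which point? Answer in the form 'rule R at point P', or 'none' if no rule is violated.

rule 2 at point 5

Zone of each point (C = within 1σ̂, B = 1σ̂–2σ̂, A = 2σ̂–3σ̂, * = beyond 3σ̂; sign = side of CL): 1:-C, 2:-C, 3:-C, 4:+A, 5:+A, 6:-C, 7:-C, 8:-C, 9:+C, 10:+C
Rule 2 (two of three consecutive points beyond the same 2σ limit) is satisfied at point 5.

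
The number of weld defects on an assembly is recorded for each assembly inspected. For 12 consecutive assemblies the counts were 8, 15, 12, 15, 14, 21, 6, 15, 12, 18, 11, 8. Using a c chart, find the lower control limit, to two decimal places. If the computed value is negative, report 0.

c̄ = (8 + 15 + 12 + 15 + 14 + 21 + 6 + 15 + 12 + 18 + 11 + 8) / 12 = 155 / 12 = 12.9167
LCL = c̄ − 3√c̄ = 12.9167 − 3 × 3.5940 = 2.1347

2.13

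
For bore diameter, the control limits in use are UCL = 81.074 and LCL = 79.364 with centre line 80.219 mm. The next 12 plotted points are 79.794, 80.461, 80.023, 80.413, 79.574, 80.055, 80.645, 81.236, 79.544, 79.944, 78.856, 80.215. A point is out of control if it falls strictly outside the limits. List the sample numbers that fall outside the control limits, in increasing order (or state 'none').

8, 11

Compare each point to [79.364, 81.074]: sample 8 = 81.236 > UCL; sample 11 = 78.856 < LCL.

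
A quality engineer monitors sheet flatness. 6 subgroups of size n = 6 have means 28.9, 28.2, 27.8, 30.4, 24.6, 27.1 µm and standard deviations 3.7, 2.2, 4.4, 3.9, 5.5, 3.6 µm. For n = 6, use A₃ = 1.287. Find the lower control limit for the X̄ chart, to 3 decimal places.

22.835

X̄̄ = (28.9 + 28.2 + 27.8 + 30.4 + 24.6 + 27.1) / 6 = 27.8333
s̄ = (3.7 + 2.2 + 4.4 + 3.9 + 5.5 + 3.6) / 6 = 3.8833
LCL = X̄̄ − A₃·s̄ = 27.8333 − 1.287 × 3.8833 = 22.8355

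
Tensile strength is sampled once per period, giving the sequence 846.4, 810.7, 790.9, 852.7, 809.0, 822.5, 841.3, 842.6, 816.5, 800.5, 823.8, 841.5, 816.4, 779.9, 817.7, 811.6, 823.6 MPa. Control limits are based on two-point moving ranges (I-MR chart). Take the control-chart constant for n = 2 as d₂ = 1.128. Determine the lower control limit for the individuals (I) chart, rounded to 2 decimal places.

754.76

X̄ = (846.4 + 810.7 + 790.9 + 852.7 + 809.0 + 822.5 + 841.3 + 842.6 + 816.5 + 800.5 + 823.8 + 841.5 + 816.4 + 779.9 + 817.7 + 811.6 + 823.6) / 17 = 820.4471
Moving ranges: 35.7, 19.8, 61.8, 43.7, 13.5, 18.8, 1.3, 26.1, 16.0, 23.3, 17.7, 25.1, 36.5, 37.8, 6.1, 12.0; M̄R̄ = 395.2000 / 16 = 24.7000
LCL = X̄ − 3·M̄R̄/d₂ = 820.4471 − 3 × 24.7000 / 1.128 = 754.7556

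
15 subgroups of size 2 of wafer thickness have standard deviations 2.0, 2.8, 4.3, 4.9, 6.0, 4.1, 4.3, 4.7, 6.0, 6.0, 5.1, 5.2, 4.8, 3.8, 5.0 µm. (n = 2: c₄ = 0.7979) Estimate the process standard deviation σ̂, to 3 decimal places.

5.765

s̄ = (2.0 + 2.8 + 4.3 + 4.9 + 6.0 + 4.1 + 4.3 + 4.7 + 6.0 + 6.0 + 5.1 + 5.2 + 4.8 + 3.8 + 5.0) / 15 = 4.6000
σ̂ = s̄ / c₄ = 4.6000 / 0.7979 = 5.7651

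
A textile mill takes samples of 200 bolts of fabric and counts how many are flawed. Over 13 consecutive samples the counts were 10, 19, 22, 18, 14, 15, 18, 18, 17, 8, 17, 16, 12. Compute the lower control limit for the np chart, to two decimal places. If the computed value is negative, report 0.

p̄ = Σdᵢ / (k·n) = 204 / (13 × 200) = 0.07846
LCL = np̄ − 3·√(np̄(1−p̄)) = 15.6923 − 3 × 3.8028 = 4.2840

4.28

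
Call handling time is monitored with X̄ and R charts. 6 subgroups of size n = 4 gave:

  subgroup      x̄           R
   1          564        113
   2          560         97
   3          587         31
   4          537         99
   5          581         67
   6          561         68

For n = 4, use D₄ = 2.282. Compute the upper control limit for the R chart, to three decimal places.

180.658

R̄ = (113 + 97 + 31 + 99 + 67 + 68) / 6 = 475.0000 / 6 = 79.1667
UCL_R = D₄·R̄ = 2.282 × 79.1667 = 180.6583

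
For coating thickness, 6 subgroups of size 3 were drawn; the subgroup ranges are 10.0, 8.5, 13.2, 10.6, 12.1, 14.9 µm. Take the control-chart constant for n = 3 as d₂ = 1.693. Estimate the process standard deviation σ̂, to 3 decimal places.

6.822

R̄ = (10.0 + 8.5 + 13.2 + 10.6 + 12.1 + 14.9) / 6 = 11.5500
σ̂ = R̄ / d₂ = 11.5500 / 1.693 = 6.8222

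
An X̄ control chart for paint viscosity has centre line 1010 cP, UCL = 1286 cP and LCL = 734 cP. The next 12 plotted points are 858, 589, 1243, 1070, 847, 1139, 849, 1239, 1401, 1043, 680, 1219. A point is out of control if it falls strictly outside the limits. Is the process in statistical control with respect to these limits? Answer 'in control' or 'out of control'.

out of control

Compare each point to [734, 1286]: sample 2 = 589 < LCL; sample 9 = 1401 > UCL; sample 11 = 680 < LCL.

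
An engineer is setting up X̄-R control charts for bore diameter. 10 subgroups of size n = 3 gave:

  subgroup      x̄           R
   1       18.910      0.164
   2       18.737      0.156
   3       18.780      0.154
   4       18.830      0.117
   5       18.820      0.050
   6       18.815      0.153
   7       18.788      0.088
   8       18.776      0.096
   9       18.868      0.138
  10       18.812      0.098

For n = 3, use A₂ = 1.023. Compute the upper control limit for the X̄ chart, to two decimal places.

X̄̄ = (18.910 + 18.737 + 18.780 + 18.830 + 18.820 + 18.815 + 18.788 + 18.776 + 18.868 + 18.812) / 10 = 188.1360 / 10 = 18.8136
R̄ = (0.164 + 0.156 + 0.154 + 0.117 + 0.050 + 0.153 + 0.088 + 0.096 + 0.138 + 0.098) / 10 = 1.2140 / 10 = 0.1214
UCL = X̄̄ + A₂·R̄ = 18.8136 + 1.023 × 0.1214 = 18.9378

18.94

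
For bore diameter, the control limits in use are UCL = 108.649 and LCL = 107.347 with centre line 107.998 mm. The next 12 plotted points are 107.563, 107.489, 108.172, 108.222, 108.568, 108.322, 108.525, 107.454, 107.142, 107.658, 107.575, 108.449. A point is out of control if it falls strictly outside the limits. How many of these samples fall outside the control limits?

Compare each point to [107.347, 108.649]: sample 9 = 107.142 < LCL.

1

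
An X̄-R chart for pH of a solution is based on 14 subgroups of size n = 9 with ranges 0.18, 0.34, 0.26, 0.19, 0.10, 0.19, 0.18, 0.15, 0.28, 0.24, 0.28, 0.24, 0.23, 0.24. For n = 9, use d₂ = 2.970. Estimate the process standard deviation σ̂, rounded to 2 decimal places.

0.07

R̄ = (0.18 + 0.34 + 0.26 + 0.19 + 0.10 + 0.19 + 0.18 + 0.15 + 0.28 + 0.24 + 0.28 + 0.24 + 0.23 + 0.24) / 14 = 0.2214
σ̂ = R̄ / d₂ = 0.2214 / 2.970 = 0.0746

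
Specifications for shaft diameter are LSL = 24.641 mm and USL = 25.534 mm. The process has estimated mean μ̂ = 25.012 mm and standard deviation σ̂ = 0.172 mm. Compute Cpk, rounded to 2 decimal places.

0.72

Cpu = (USL − μ̂) / (3σ̂) = (25.534 − 25.012) / (3 × 0.172) = 1.0116; Cpl = (μ̂ − LSL) / (3σ̂) = (25.012 − 24.641) / (3 × 0.172) = 0.7190; Cpk = min(Cpu, Cpl) = 0.7190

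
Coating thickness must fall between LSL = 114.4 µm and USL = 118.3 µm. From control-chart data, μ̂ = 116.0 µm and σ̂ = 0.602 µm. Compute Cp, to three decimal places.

Cp = (USL − LSL) / (6σ̂) = (118.3 − 114.4) / (6 × 0.602) = 3.9000 / 3.6120 = 1.0797

1.080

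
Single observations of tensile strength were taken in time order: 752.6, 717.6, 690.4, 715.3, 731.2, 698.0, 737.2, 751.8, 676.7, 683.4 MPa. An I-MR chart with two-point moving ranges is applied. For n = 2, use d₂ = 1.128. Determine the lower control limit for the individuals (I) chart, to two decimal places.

X̄ = (752.6 + 717.6 + 690.4 + 715.3 + 731.2 + 698.0 + 737.2 + 751.8 + 676.7 + 683.4) / 10 = 715.4200
Moving ranges: 35.0, 27.2, 24.9, 15.9, 33.2, 39.2, 14.6, 75.1, 6.7; M̄R̄ = 271.8000 / 9 = 30.2000
LCL = X̄ − 3·M̄R̄/d₂ = 715.4200 − 3 × 30.2000 / 1.128 = 635.1009

635.10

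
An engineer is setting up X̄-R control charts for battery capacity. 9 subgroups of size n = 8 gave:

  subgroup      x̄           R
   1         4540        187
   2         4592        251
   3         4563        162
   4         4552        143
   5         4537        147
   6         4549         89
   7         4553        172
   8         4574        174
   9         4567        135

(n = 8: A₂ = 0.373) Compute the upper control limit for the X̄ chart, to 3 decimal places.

4619.064

X̄̄ = (4540 + 4592 + 4563 + 4552 + 4537 + 4549 + 4553 + 4574 + 4567) / 9 = 41027.0000 / 9 = 4558.5556
R̄ = (187 + 251 + 162 + 143 + 147 + 89 + 172 + 174 + 135) / 9 = 1460.0000 / 9 = 162.2222
UCL = X̄̄ + A₂·R̄ = 4558.5556 + 0.373 × 162.2222 = 4619.0644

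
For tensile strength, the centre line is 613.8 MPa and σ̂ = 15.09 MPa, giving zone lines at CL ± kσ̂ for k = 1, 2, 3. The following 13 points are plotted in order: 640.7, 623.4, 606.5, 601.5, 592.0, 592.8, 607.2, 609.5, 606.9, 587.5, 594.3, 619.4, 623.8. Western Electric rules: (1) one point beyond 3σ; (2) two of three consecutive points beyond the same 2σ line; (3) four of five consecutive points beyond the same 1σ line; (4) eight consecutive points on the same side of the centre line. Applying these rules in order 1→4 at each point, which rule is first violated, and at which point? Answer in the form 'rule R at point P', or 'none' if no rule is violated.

Zone of each point (C = within 1σ̂, B = 1σ̂–2σ̂, A = 2σ̂–3σ̂, * = beyond 3σ̂; sign = side of CL): 1:+B, 2:+C, 3:-C, 4:-C, 5:-B, 6:-B, 7:-C, 8:-C, 9:-C, 10:-B, 11:-B, 12:+C, 13:+C
Rule 4 (eight consecutive points on the same side of the centre line) is satisfied at point 10.

rule 4 at point 10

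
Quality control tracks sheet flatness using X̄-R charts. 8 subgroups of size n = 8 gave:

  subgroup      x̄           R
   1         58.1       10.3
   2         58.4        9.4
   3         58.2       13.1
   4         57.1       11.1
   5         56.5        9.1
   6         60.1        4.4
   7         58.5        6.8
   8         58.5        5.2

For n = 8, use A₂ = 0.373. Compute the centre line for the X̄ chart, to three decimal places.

58.175

X̄̄ = (58.1 + 58.4 + 58.2 + 57.1 + 56.5 + 60.1 + 58.5 + 58.5) / 8 = 465.4000 / 8 = 58.1750
CL = X̄̄ = 58.1750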